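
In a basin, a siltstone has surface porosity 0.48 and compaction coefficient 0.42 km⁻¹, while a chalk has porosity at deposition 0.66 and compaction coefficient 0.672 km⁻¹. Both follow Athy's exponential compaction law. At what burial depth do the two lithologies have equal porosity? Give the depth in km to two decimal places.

1.26 km

Set φ₀ₐ e^(−cₐz) = φ₀ᵦ e^(−cᵦz) ⇒ ln(φ₀ₐ/φ₀ᵦ) = (cₐ − cᵦ)·z
z = ln(0.48/0.66) / (0.42 − 0.672) = -0.3185 / -0.252 = 1.264 km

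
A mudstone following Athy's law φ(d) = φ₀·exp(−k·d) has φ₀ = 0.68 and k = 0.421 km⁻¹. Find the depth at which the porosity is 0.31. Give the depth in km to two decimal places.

1.87 km

Invert Athy's law: d = ln(φ₀/φ) / k
d = ln(0.68/0.31) / 0.421 = ln(2.194) / 0.421 = 0.7855 / 0.421 = 1.866 km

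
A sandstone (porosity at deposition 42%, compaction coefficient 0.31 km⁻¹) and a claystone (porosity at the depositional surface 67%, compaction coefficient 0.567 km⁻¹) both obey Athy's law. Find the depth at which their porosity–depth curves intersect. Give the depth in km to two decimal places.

1.82 km

Set phi₀ₐ e^(−kₐZ) = phi₀ᵦ e^(−kᵦZ) ⇒ ln(phi₀ₐ/phi₀ᵦ) = (kₐ − kᵦ)·Z
Z = ln(0.42/0.67) / (0.31 − 0.567) = -0.4670 / -0.257 = 1.817 km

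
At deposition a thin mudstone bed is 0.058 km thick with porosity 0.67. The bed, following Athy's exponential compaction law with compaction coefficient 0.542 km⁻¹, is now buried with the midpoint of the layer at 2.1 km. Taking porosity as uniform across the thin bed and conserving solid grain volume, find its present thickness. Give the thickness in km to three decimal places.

Porosity at 2.1 km: φ = 0.67·exp(−0.542×2.1) = 0.2147
Solid-volume conservation: h(1−φ) = h₀(1−φ₀) ⇒ h = h₀·(1−φ₀)/(1−φ)
h = 0.058 × (1 − 0.67)/(1 − 0.2147) = 0.058 × 0.4202 = 0.0244 km

0.024 km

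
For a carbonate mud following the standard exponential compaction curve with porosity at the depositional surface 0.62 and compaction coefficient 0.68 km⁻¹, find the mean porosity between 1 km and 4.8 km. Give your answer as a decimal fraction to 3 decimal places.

0.112

⟨n⟩ = (1/(Z₂−Z₁)) ∫ n₀ e^(−βZ) dZ = n₀·(e^(−β·Z₁) − e^(−β·Z₂)) / (β·(Z₂−Z₁))
e^(−0.68×1) = 0.5066; e^(−0.68×4.8) = 0.0382
⟨n⟩ = 0.62 × (0.5066 − 0.0382) / (0.68 × 3.8) = 0.62 × 0.1813 = 0.1124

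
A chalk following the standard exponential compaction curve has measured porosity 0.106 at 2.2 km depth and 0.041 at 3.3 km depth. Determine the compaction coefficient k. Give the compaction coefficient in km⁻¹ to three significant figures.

Athy: φ(d) = φ₀ e^(−kd) ⇒ φ₁/φ₂ = e^{k(d₂−d₁)} ⇒ k = ln(φ₁/φ₂)/(d₂−d₁)
k = ln(0.106/0.041) / (3.3 − 2.2) = ln(2.585) / 1.1 = 0.9499 / 1.1 = 0.8635 km⁻¹

0.864 km⁻¹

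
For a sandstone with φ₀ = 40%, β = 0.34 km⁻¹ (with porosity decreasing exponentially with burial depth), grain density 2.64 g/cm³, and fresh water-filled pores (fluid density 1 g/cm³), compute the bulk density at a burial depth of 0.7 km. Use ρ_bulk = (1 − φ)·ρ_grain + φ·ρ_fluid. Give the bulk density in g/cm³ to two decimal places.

2.12 g/cm³

Porosity at depth: φ = 0.4·exp(−0.34×0.7) = 0.4×0.7882 = 0.3153
Bulk density: ρ_b = (1−φ)ρ_g + φ·ρ_f = 0.6847×2.64 + 0.3153×1
       = 1.808 + 0.315 = 2.123 g/cm³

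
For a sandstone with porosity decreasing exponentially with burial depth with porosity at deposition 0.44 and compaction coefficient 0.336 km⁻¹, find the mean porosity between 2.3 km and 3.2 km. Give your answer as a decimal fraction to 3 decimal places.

0.175

⟨phi⟩ = (1/(Z₂−Z₁)) ∫ phi₀ e^(−cZ) dZ = phi₀·(e^(−c·Z₁) − e^(−c·Z₂)) / (c·(Z₂−Z₁))
e^(−0.336×2.3) = 0.4617; e^(−0.336×3.2) = 0.3412
⟨phi⟩ = 0.44 × (0.4617 − 0.3412) / (0.336 × 0.9) = 0.44 × 0.3984 = 0.1753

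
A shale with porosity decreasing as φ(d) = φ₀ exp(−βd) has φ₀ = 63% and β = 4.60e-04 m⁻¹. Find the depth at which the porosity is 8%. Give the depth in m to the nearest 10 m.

4490 m

Working in km (1 km = 1000 m; β in km⁻¹ = β in m⁻¹ × 1000):
Invert Athy's law: d = ln(φ₀/φ) / β
d = ln(0.63/0.08) / 0.46 = ln(7.875) / 0.46 = 2.0637 / 0.46 = 4.486 km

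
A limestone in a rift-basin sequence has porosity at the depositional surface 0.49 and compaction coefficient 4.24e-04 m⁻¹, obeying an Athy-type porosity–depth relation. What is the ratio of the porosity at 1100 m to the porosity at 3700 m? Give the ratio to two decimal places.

Working in km (1 km = 1000 m; c in km⁻¹ = c in m⁻¹ × 1000):
phi(z₁)/phi(z₂) = e^(−c·z₁)/e^(−c·z₂) = e^{c(z₂−z₁)}
= exp(0.424 × 2.6) = exp(1.102) = 3.0114

3.01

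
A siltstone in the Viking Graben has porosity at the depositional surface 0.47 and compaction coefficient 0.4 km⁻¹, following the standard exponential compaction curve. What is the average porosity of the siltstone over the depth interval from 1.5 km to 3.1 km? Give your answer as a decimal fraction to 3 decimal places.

0.191

⟨phi⟩ = (1/(d₂−d₁)) ∫ phi₀ e^(−βd) dd = phi₀·(e^(−β·d₁) − e^(−β·d₂)) / (β·(d₂−d₁))
e^(−0.4×1.5) = 0.5488; e^(−0.4×3.1) = 0.2894
⟨phi⟩ = 0.47 × (0.5488 − 0.2894) / (0.4 × 1.6) = 0.47 × 0.4054 = 0.1905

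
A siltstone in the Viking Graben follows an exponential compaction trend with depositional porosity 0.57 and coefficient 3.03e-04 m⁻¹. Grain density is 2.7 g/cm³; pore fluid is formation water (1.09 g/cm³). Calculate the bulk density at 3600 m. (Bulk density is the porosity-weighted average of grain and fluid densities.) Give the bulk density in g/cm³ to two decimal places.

2.39 g/cm³

Working in km (1 km = 1000 m; β in km⁻¹ = β in m⁻¹ × 1000):
Porosity at depth: φ = 0.57·exp(−0.303×3.6) = 0.57×0.3359 = 0.1915
Bulk density: ρ_b = (1−φ)ρ_g + φ·ρ_f = 0.8085×2.7 + 0.1915×1.09
       = 2.183 + 0.209 = 2.392 g/cm³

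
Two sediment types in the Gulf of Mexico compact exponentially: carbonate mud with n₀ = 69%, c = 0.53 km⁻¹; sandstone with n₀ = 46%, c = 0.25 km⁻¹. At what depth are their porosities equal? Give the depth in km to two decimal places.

Set n₀ₐ e^(−cₐz) = n₀ᵦ e^(−cᵦz) ⇒ ln(n₀ₐ/n₀ᵦ) = (cₐ − cᵦ)·z
z = ln(0.69/0.46) / (0.53 − 0.25) = 0.4055 / 0.28 = 1.448 km

1.45 km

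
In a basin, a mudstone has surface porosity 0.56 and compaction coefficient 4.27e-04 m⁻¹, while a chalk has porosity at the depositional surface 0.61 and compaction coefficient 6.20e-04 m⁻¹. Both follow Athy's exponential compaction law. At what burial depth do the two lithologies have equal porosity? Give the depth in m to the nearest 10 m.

Working in km (1 km = 1000 m; k in km⁻¹ = k in m⁻¹ × 1000):
Set φ₀ₐ e^(−kₐz) = φ₀ᵦ e^(−kᵦz) ⇒ ln(φ₀ₐ/φ₀ᵦ) = (kₐ − kᵦ)·z
z = ln(0.56/0.61) / (0.427 − 0.62) = -0.0855 / -0.193 = 0.443 km

440 m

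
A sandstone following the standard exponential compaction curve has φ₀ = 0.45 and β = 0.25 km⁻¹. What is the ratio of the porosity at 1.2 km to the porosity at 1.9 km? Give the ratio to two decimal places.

φ(z₁)/φ(z₂) = e^(−β·z₁)/e^(−β·z₂) = e^{β(z₂−z₁)}
= exp(0.25 × 0.7) = exp(0.175) = 1.1912

1.19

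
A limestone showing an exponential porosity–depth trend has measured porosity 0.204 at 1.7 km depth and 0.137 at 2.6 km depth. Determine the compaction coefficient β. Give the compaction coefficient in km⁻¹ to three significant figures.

Athy: phi(Z) = phi₀ e^(−βZ) ⇒ phi₁/phi₂ = e^{β(Z₂−Z₁)} ⇒ β = ln(phi₁/phi₂)/(Z₂−Z₁)
β = ln(0.204/0.137) / (2.6 − 1.7) = ln(1.489) / 0.9 = 0.3981 / 0.9 = 0.4424 km⁻¹

0.442 km⁻¹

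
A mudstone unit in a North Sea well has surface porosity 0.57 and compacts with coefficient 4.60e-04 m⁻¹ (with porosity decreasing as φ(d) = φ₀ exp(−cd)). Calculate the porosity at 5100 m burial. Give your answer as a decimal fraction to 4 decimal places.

Working in km (1 km = 1000 m; c in km⁻¹ = c in m⁻¹ × 1000):
φ = φ₀·exp(−c·d) = 0.57 × exp(−0.46 × 5.1) = 0.57 × exp(−2.346)
  = 0.57 × 0.0958 = 0.0546

0.0546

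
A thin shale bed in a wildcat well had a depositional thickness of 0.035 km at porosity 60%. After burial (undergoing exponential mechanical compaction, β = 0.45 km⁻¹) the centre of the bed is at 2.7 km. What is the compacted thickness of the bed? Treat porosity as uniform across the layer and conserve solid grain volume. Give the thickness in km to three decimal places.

0.017 km

Porosity at 2.7 km: φ = 0.6·exp(−0.45×2.7) = 0.1780
Solid-volume conservation: h(1−φ) = h₀(1−φ₀) ⇒ h = h₀·(1−φ₀)/(1−φ)
h = 0.035 × (1 − 0.6)/(1 − 0.1780) = 0.035 × 0.4866 = 0.0170 km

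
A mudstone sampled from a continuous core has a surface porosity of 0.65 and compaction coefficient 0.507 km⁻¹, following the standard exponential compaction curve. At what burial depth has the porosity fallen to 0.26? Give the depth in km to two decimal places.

Invert Athy's law: d = ln(phi₀/phi) / k
d = ln(0.65/0.26) / 0.507 = ln(2.5) / 0.507 = 0.9163 / 0.507 = 1.807 km

1.81 km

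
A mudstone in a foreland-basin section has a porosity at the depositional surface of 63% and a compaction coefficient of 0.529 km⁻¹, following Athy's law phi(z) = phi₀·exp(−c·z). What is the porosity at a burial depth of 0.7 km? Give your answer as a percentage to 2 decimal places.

phi = phi₀·exp(−c·z) = 0.63 × exp(−0.529 × 0.7) = 0.63 × exp(−0.3703)
  = 0.63 × 0.6905 = 0.4350

43.50%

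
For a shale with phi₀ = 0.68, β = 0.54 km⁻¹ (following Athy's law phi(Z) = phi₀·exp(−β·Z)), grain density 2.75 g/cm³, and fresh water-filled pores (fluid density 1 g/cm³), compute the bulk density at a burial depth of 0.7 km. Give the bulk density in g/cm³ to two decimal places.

Porosity at depth: phi = 0.68·exp(−0.54×0.7) = 0.68×0.6852 = 0.4660
Bulk density: ρ_b = (1−phi)ρ_g + phi·ρ_f = 0.5340×2.75 + 0.4660×1
       = 1.469 + 0.466 = 1.935 g/cm³

1.93 g/cm³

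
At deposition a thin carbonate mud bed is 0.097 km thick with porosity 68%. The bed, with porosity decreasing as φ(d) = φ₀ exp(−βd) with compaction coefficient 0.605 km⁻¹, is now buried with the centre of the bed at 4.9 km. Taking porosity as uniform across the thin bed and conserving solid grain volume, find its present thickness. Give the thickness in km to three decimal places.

0.032 km

Porosity at 4.9 km: φ = 0.68·exp(−0.605×4.9) = 0.0351
Solid-volume conservation: h(1−φ) = h₀(1−φ₀) ⇒ h = h₀·(1−φ₀)/(1−φ)
h = 0.097 × (1 − 0.68)/(1 − 0.0351) = 0.097 × 0.3316 = 0.0322 km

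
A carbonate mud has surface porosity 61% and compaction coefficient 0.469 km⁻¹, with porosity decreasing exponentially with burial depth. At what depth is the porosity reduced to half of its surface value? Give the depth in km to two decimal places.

1.48 km

n/n₀ = 1/2 ⇒ exp(−c·z) = 1/2 ⇒ z = ln(2) / c
z = 0.6931 / 0.469 = 1.478 km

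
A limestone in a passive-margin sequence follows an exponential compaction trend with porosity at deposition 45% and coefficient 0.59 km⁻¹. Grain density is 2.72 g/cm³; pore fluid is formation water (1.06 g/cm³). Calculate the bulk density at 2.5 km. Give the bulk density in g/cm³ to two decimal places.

2.55 g/cm³

Porosity at depth: φ = 0.45·exp(−0.59×2.5) = 0.45×0.2288 = 0.1030
Bulk density: ρ_b = (1−φ)ρ_g + φ·ρ_f = 0.8970×2.72 + 0.1030×1.06
       = 2.440 + 0.109 = 2.549 g/cm³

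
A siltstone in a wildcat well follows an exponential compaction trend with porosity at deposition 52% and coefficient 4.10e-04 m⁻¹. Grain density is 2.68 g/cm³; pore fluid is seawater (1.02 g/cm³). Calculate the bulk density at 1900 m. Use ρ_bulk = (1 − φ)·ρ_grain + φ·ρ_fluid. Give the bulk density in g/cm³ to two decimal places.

2.28 g/cm³

Working in km (1 km = 1000 m; β in km⁻¹ = β in m⁻¹ × 1000):
Porosity at depth: n = 0.52·exp(−0.41×1.9) = 0.52×0.4589 = 0.2386
Bulk density: ρ_b = (1−n)ρ_g + n·ρ_f = 0.7614×2.68 + 0.2386×1.02
       = 2.041 + 0.243 = 2.284 g/cm³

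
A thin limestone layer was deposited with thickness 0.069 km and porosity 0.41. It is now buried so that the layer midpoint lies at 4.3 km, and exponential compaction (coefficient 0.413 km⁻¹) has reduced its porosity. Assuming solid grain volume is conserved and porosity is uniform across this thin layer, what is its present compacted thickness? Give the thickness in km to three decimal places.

0.044 km

Porosity at 4.3 km: φ = 0.41·exp(−0.413×4.3) = 0.0694
Solid-volume conservation: h(1−φ) = h₀(1−φ₀) ⇒ h = h₀·(1−φ₀)/(1−φ)
h = 0.069 × (1 − 0.41)/(1 − 0.0694) = 0.069 × 0.6340 = 0.0437 km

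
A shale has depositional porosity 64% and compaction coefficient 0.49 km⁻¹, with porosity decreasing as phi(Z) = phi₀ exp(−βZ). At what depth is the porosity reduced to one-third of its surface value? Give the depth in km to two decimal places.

2.24 km

phi/phi₀ = 1/3 ⇒ exp(−β·Z) = 1/3 ⇒ Z = ln(3) / β
Z = 1.0986 / 0.49 = 2.242 km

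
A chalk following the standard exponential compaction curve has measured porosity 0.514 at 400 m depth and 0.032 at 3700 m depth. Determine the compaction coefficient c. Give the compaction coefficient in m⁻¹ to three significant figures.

0.000841 m⁻¹

Working in km (1 km = 1000 m; c in km⁻¹ = c in m⁻¹ × 1000):
Athy: n(d) = n₀ e^(−cd) ⇒ n₁/n₂ = e^{c(d₂−d₁)} ⇒ c = ln(n₁/n₂)/(d₂−d₁)
c = ln(0.514/0.032) / (3.7 − 0.4) = ln(16.06) / 3.3 = 2.7765 / 3.3 = 0.8414 km⁻¹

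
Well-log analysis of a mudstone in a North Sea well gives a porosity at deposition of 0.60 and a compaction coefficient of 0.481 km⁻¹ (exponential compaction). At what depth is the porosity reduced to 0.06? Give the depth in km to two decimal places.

4.79 km

Invert Athy's law: d = ln(phi₀/phi) / k
d = ln(0.6/0.06) / 0.481 = ln(10) / 0.481 = 2.3026 / 0.481 = 4.787 km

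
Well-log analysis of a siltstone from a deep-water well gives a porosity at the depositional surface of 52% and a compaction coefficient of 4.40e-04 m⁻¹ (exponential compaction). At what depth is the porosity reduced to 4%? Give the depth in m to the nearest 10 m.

Working in km (1 km = 1000 m; c in km⁻¹ = c in m⁻¹ × 1000):
Invert Athy's law: z = ln(n₀/n) / c
z = ln(0.52/0.04) / 0.44 = ln(13) / 0.44 = 2.5649 / 0.44 = 5.829 km

5830 m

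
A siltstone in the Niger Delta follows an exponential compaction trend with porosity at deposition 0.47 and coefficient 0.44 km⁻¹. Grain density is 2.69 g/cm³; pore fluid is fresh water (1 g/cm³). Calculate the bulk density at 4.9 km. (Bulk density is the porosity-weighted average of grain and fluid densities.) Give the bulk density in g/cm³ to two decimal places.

Porosity at depth: phi = 0.47·exp(−0.44×4.9) = 0.47×0.1158 = 0.0544
Bulk density: ρ_b = (1−phi)ρ_g + phi·ρ_f = 0.9456×2.69 + 0.0544×1
       = 2.544 + 0.054 = 2.598 g/cm³

2.60 g/cm³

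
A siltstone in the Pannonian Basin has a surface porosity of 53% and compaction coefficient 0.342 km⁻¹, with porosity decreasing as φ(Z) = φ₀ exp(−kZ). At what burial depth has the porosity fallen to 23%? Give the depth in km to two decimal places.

Invert Athy's law: Z = ln(φ₀/φ) / k
Z = ln(0.53/0.23) / 0.342 = ln(2.304) / 0.342 = 0.8348 / 0.342 = 2.441 km

2.44 km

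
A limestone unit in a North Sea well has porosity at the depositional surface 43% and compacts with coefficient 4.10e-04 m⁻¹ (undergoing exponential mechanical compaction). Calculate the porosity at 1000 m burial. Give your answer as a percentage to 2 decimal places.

Working in km (1 km = 1000 m; k in km⁻¹ = k in m⁻¹ × 1000):
phi = phi₀·exp(−k·z) = 0.43 × exp(−0.41 × 1) = 0.43 × exp(−0.41)
  = 0.43 × 0.6637 = 0.2854

28.54%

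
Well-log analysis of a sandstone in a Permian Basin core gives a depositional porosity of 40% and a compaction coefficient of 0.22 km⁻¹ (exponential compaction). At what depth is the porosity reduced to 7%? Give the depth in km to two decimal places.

Invert Athy's law: Z = ln(φ₀/φ) / c
Z = ln(0.4/0.07) / 0.22 = ln(5.714) / 0.22 = 1.7430 / 0.22 = 7.923 km

7.92 km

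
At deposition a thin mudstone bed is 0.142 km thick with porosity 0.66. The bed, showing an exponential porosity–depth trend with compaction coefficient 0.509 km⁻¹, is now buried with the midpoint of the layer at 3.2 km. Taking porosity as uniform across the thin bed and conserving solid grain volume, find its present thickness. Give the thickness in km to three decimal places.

0.055 km

Porosity at 3.2 km: n = 0.66·exp(−0.509×3.2) = 0.1295
Solid-volume conservation: h(1−n) = h₀(1−n₀) ⇒ h = h₀·(1−n₀)/(1−n)
h = 0.142 × (1 − 0.66)/(1 − 0.1295) = 0.142 × 0.3906 = 0.0555 km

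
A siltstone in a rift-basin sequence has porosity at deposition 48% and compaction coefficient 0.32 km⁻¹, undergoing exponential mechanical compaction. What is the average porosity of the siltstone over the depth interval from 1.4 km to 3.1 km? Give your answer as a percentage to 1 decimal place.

23.7%

⟨phi⟩ = (1/(d₂−d₁)) ∫ phi₀ e^(−βd) dd = phi₀·(e^(−β·d₁) − e^(−β·d₂)) / (β·(d₂−d₁))
e^(−0.32×1.4) = 0.6389; e^(−0.32×3.1) = 0.3708
⟨phi⟩ = 0.48 × (0.6389 − 0.3708) / (0.32 × 1.7) = 0.48 × 0.4928 = 0.2365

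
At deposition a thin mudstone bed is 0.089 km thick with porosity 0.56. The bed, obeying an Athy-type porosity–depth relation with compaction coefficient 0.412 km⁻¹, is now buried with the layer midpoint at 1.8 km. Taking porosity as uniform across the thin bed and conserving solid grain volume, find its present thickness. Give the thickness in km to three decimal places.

Porosity at 1.8 km: n = 0.56·exp(−0.412×1.8) = 0.2668
Solid-volume conservation: h(1−n) = h₀(1−n₀) ⇒ h = h₀·(1−n₀)/(1−n)
h = 0.089 × (1 − 0.56)/(1 − 0.2668) = 0.089 × 0.6001 = 0.0534 km

0.053 km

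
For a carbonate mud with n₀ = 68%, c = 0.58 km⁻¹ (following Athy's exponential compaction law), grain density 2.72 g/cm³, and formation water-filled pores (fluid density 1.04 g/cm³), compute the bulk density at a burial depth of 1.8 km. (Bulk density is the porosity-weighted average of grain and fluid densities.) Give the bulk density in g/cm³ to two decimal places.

Porosity at depth: n = 0.68·exp(−0.58×1.8) = 0.68×0.3520 = 0.2394
Bulk density: ρ_b = (1−n)ρ_g + n·ρ_f = 0.7606×2.72 + 0.2394×1.04
       = 2.069 + 0.249 = 2.318 g/cm³

2.32 g/cm³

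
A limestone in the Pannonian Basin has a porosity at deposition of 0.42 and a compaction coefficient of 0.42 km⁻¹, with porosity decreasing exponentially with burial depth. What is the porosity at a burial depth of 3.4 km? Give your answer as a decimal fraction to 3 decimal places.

0.101

φ = φ₀·exp(−k·z) = 0.42 × exp(−0.42 × 3.4) = 0.42 × exp(−1.428)
  = 0.42 × 0.2398 = 0.1007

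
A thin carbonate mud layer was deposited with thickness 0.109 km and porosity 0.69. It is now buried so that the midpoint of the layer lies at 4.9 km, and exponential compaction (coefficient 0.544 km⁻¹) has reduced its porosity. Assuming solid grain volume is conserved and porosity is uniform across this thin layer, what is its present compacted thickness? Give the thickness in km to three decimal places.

0.035 km

Porosity at 4.9 km: phi = 0.69·exp(−0.544×4.9) = 0.0480
Solid-volume conservation: h(1−phi) = h₀(1−phi₀) ⇒ h = h₀·(1−phi₀)/(1−phi)
h = 0.109 × (1 − 0.69)/(1 − 0.0480) = 0.109 × 0.3256 = 0.0355 km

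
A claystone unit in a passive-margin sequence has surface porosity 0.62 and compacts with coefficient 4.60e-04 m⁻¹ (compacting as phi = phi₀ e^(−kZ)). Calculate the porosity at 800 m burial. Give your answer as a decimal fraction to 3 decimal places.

0.429

Working in km (1 km = 1000 m; k in km⁻¹ = k in m⁻¹ × 1000):
phi = phi₀·exp(−k·Z) = 0.62 × exp(−0.46 × 0.8) = 0.62 × exp(−0.368)
  = 0.62 × 0.6921 = 0.4291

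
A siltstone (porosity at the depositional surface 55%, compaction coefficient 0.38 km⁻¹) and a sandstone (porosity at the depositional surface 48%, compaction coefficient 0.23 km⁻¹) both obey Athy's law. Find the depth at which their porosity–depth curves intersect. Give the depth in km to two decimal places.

0.91 km

Set n₀ₐ e^(−kₐz) = n₀ᵦ e^(−kᵦz) ⇒ ln(n₀ₐ/n₀ᵦ) = (kₐ − kᵦ)·z
z = ln(0.55/0.48) / (0.38 − 0.23) = 0.1361 / 0.15 = 0.908 km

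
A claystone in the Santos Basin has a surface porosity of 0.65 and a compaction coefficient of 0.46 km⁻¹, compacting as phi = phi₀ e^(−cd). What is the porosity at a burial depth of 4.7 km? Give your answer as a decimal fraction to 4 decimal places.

0.0748

phi = phi₀·exp(−c·d) = 0.65 × exp(−0.46 × 4.7) = 0.65 × exp(−2.162)
  = 0.65 × 0.1151 = 0.0748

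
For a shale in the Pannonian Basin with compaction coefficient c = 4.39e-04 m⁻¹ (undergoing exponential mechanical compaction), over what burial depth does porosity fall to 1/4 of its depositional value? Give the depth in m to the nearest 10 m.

Working in km (1 km = 1000 m; c in km⁻¹ = c in m⁻¹ × 1000):
phi/phi₀ = 1/4 ⇒ exp(−c·Z) = 1/4 ⇒ Z = ln(4) / c
Z = 1.3863 / 0.439 = 3.158 km

3160 m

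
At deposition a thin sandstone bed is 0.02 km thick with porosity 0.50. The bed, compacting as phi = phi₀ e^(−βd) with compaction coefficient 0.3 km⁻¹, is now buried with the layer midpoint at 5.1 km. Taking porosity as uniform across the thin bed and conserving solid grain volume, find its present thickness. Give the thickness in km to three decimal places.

Porosity at 5.1 km: phi = 0.5·exp(−0.3×5.1) = 0.1083
Solid-volume conservation: h(1−phi) = h₀(1−phi₀) ⇒ h = h₀·(1−phi₀)/(1−phi)
h = 0.02 × (1 − 0.5)/(1 − 0.1083) = 0.02 × 0.5607 = 0.0112 km

0.011 km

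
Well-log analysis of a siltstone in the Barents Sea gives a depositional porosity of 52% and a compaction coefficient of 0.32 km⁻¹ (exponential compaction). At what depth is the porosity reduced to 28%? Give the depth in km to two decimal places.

1.93 km

Invert Athy's law: d = ln(phi₀/phi) / β
d = ln(0.52/0.28) / 0.32 = ln(1.857) / 0.32 = 0.6190 / 0.32 = 1.934 km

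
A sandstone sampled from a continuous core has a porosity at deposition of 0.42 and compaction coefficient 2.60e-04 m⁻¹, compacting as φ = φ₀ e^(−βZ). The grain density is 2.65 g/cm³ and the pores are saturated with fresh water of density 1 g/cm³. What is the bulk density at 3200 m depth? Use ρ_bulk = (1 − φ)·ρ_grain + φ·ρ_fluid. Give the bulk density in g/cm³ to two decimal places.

2.35 g/cm³

Working in km (1 km = 1000 m; β in km⁻¹ = β in m⁻¹ × 1000):
Porosity at depth: φ = 0.42·exp(−0.26×3.2) = 0.42×0.4352 = 0.1828
Bulk density: ρ_b = (1−φ)ρ_g + φ·ρ_f = 0.8172×2.65 + 0.1828×1
       = 2.166 + 0.183 = 2.348 g/cm³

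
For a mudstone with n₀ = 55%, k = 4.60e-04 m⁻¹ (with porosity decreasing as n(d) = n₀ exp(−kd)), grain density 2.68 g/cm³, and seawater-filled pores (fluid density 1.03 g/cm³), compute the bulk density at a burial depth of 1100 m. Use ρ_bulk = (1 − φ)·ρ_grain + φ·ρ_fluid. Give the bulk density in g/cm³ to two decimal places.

2.13 g/cm³

Working in km (1 km = 1000 m; k in km⁻¹ = k in m⁻¹ × 1000):
Porosity at depth: n = 0.55·exp(−0.46×1.1) = 0.55×0.6029 = 0.3316
Bulk density: ρ_b = (1−n)ρ_g + n·ρ_f = 0.6684×2.68 + 0.3316×1.03
       = 1.791 + 0.342 = 2.133 g/cm³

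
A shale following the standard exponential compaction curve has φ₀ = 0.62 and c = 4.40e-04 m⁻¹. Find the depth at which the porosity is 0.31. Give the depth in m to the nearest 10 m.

1580 m

Working in km (1 km = 1000 m; c in km⁻¹ = c in m⁻¹ × 1000):
Invert Athy's law: z = ln(φ₀/φ) / c
z = ln(0.62/0.31) / 0.44 = ln(2) / 0.44 = 0.6931 / 0.44 = 1.575 km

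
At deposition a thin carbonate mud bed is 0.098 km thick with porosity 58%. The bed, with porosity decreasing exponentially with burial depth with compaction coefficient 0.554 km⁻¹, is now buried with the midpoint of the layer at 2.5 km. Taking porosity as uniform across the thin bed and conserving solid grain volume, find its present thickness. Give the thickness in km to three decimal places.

0.048 km

Porosity at 2.5 km: phi = 0.58·exp(−0.554×2.5) = 0.1452
Solid-volume conservation: h(1−phi) = h₀(1−phi₀) ⇒ h = h₀·(1−phi₀)/(1−phi)
h = 0.098 × (1 − 0.58)/(1 − 0.1452) = 0.098 × 0.4913 = 0.0482 km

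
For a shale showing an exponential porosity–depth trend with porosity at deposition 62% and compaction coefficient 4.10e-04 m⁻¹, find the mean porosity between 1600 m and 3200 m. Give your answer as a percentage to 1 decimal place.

Working in km (1 km = 1000 m; k in km⁻¹ = k in m⁻¹ × 1000):
⟨phi⟩ = (1/(d₂−d₁)) ∫ phi₀ e^(−kd) dd = phi₀·(e^(−k·d₁) − e^(−k·d₂)) / (k·(d₂−d₁))
e^(−0.41×1.6) = 0.5189; e^(−0.41×3.2) = 0.2693
⟨phi⟩ = 0.62 × (0.5189 − 0.2693) / (0.41 × 1.6) = 0.62 × 0.3806 = 0.2359

23.6%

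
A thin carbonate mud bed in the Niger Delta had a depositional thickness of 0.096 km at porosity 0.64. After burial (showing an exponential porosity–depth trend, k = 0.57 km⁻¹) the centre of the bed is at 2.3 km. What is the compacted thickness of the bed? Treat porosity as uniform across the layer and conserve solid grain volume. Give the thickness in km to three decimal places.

Porosity at 2.3 km: φ = 0.64·exp(−0.57×2.3) = 0.1725
Solid-volume conservation: h(1−φ) = h₀(1−φ₀) ⇒ h = h₀·(1−φ₀)/(1−φ)
h = 0.096 × (1 − 0.64)/(1 − 0.1725) = 0.096 × 0.4351 = 0.0418 km

0.042 km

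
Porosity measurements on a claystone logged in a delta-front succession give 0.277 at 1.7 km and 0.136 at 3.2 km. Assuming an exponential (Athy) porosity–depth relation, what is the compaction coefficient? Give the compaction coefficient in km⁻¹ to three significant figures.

0.474 km⁻¹

Athy: φ(Z) = φ₀ e^(−cZ) ⇒ φ₁/φ₂ = e^{c(Z₂−Z₁)} ⇒ c = ln(φ₁/φ₂)/(Z₂−Z₁)
c = ln(0.277/0.136) / (3.2 − 1.7) = ln(2.037) / 1.5 = 0.7114 / 1.5 = 0.4742 km⁻¹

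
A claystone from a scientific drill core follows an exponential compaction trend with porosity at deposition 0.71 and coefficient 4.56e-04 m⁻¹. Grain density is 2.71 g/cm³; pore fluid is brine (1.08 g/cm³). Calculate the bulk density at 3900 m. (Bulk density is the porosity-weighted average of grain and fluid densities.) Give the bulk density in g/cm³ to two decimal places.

Working in km (1 km = 1000 m; k in km⁻¹ = k in m⁻¹ × 1000):
Porosity at depth: φ = 0.71·exp(−0.456×3.9) = 0.71×0.1689 = 0.1199
Bulk density: ρ_b = (1−φ)ρ_g + φ·ρ_f = 0.8801×2.71 + 0.1199×1.08
       = 2.385 + 0.130 = 2.515 g/cm³

2.51 g/cm³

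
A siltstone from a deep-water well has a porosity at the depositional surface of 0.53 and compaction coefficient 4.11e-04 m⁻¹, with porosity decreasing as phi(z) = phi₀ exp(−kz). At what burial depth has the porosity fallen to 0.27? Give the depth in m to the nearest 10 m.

Working in km (1 km = 1000 m; k in km⁻¹ = k in m⁻¹ × 1000):
Invert Athy's law: z = ln(phi₀/phi) / k
z = ln(0.53/0.27) / 0.411 = ln(1.963) / 0.411 = 0.6745 / 0.411 = 1.641 km

1640 m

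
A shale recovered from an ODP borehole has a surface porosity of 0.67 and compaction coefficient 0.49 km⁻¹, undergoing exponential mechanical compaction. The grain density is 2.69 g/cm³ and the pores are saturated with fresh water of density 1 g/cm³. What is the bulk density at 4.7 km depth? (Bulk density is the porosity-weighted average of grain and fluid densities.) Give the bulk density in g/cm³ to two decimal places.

Porosity at depth: φ = 0.67·exp(−0.49×4.7) = 0.67×0.1000 = 0.0670
Bulk density: ρ_b = (1−φ)ρ_g + φ·ρ_f = 0.9330×2.69 + 0.0670×1
       = 2.510 + 0.067 = 2.577 g/cm³

2.58 g/cm³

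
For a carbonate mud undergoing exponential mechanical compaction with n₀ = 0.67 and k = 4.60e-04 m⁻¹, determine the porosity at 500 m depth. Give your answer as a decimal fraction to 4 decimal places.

0.5323

Working in km (1 km = 1000 m; k in km⁻¹ = k in m⁻¹ × 1000):
n = n₀·exp(−k·Z) = 0.67 × exp(−0.46 × 0.5) = 0.67 × exp(−0.23)
  = 0.67 × 0.7945 = 0.5323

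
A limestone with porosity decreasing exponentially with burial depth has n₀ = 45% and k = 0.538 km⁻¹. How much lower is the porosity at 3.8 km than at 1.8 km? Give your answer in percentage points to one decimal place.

11.3 percentage points

n(1.8) = 0.45·e^(−0.538×1.8) = 0.1709
n(3.8) = 0.45·e^(−0.538×3.8) = 0.0583
Δn = 0.1709 − 0.0583 = 0.1126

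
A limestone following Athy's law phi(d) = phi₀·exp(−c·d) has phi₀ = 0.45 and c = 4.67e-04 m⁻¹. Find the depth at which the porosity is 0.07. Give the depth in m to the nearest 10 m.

3980 m

Working in km (1 km = 1000 m; c in km⁻¹ = c in m⁻¹ × 1000):
Invert Athy's law: d = ln(phi₀/phi) / c
d = ln(0.45/0.07) / 0.467 = ln(6.429) / 0.467 = 1.8608 / 0.467 = 3.984 km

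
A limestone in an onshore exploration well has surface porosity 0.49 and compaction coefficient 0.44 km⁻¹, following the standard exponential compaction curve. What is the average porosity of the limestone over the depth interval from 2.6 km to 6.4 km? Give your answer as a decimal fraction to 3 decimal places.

0.076

⟨phi⟩ = (1/(Z₂−Z₁)) ∫ phi₀ e^(−cZ) dZ = phi₀·(e^(−c·Z₁) − e^(−c·Z₂)) / (c·(Z₂−Z₁))
e^(−0.44×2.6) = 0.3185; e^(−0.44×6.4) = 0.0598
⟨phi⟩ = 0.49 × (0.3185 − 0.0598) / (0.44 × 3.8) = 0.49 × 0.1547 = 0.0758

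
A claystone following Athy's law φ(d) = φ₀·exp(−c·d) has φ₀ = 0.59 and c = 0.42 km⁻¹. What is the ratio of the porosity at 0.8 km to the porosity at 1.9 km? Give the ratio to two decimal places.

φ(d₁)/φ(d₂) = e^(−c·d₁)/e^(−c·d₂) = e^{c(d₂−d₁)}
= exp(0.42 × 1.1) = exp(0.462) = 1.5872

1.59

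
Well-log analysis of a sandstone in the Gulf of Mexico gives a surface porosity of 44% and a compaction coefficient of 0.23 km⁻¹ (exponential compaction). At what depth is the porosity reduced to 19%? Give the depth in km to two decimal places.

Invert Athy's law: z = ln(phi₀/phi) / β
z = ln(0.44/0.19) / 0.23 = ln(2.316) / 0.23 = 0.8398 / 0.23 = 3.651 km

3.65 km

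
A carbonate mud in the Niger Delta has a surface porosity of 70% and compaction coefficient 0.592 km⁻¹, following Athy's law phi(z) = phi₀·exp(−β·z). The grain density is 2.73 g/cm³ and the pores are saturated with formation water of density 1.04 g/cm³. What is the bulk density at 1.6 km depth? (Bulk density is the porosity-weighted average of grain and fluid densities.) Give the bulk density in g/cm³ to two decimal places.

Porosity at depth: phi = 0.7·exp(−0.592×1.6) = 0.7×0.3878 = 0.2715
Bulk density: ρ_b = (1−phi)ρ_g + phi·ρ_f = 0.7285×2.73 + 0.2715×1.04
       = 1.989 + 0.282 = 2.271 g/cm³

2.27 g/cm³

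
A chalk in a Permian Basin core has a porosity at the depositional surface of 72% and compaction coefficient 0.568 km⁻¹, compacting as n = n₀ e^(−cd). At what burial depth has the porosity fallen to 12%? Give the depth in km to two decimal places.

Invert Athy's law: d = ln(n₀/n) / c
d = ln(0.72/0.12) / 0.568 = ln(6) / 0.568 = 1.7918 / 0.568 = 3.155 km

3.15 km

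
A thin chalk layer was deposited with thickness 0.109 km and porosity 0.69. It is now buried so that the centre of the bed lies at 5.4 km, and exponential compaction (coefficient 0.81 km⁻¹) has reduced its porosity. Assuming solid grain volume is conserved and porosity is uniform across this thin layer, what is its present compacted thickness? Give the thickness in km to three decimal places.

Porosity at 5.4 km: phi = 0.69·exp(−0.81×5.4) = 0.0087
Solid-volume conservation: h(1−phi) = h₀(1−phi₀) ⇒ h = h₀·(1−phi₀)/(1−phi)
h = 0.109 × (1 − 0.69)/(1 − 0.0087) = 0.109 × 0.3127 = 0.0341 km

0.034 km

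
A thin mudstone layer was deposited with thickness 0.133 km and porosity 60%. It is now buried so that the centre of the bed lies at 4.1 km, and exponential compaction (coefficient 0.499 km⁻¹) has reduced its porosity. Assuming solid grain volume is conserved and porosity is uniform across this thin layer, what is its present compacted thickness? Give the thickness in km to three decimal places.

0.058 km

Porosity at 4.1 km: φ = 0.6·exp(−0.499×4.1) = 0.0776
Solid-volume conservation: h(1−φ) = h₀(1−φ₀) ⇒ h = h₀·(1−φ₀)/(1−φ)
h = 0.133 × (1 − 0.6)/(1 − 0.0776) = 0.133 × 0.4336 = 0.0577 km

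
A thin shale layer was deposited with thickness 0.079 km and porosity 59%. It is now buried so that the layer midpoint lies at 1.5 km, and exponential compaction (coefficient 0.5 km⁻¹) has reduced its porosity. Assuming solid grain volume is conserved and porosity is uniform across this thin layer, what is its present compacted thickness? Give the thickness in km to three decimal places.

Porosity at 1.5 km: n = 0.59·exp(−0.5×1.5) = 0.2787
Solid-volume conservation: h(1−n) = h₀(1−n₀) ⇒ h = h₀·(1−n₀)/(1−n)
h = 0.079 × (1 − 0.59)/(1 − 0.2787) = 0.079 × 0.5684 = 0.0449 km

0.045 km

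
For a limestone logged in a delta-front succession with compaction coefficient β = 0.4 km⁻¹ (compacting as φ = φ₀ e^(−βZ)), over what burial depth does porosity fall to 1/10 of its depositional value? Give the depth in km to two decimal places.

5.76 km

φ/φ₀ = 1/10 ⇒ exp(−β·Z) = 1/10 ⇒ Z = ln(10) / β
Z = 2.3026 / 0.4 = 5.756 km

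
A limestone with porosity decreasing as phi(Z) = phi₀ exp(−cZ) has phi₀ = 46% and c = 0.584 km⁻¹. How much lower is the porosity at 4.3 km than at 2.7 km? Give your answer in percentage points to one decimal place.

phi(2.7) = 0.46·e^(−0.584×2.7) = 0.0951
phi(4.3) = 0.46·e^(−0.584×4.3) = 0.0373
Δphi = 0.0951 − 0.0373 = 0.0577

5.8 percentage points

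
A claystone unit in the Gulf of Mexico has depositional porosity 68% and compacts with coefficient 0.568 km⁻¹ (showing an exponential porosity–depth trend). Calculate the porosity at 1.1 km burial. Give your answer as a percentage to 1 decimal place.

36.4%

phi = phi₀·exp(−β·z) = 0.68 × exp(−0.568 × 1.1) = 0.68 × exp(−0.6248)
  = 0.68 × 0.5354 = 0.3641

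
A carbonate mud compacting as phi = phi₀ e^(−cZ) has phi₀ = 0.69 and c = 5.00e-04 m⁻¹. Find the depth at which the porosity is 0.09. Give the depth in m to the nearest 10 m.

Working in km (1 km = 1000 m; c in km⁻¹ = c in m⁻¹ × 1000):
Invert Athy's law: Z = ln(phi₀/phi) / c
Z = ln(0.69/0.09) / 0.5 = ln(7.667) / 0.5 = 2.0369 / 0.5 = 4.074 km

4070 m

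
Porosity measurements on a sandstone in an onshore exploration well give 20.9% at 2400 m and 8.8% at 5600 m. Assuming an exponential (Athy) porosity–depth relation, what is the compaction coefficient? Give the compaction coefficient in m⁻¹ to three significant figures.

0.000270 m⁻¹

Working in km (1 km = 1000 m; β in km⁻¹ = β in m⁻¹ × 1000):
Athy: phi(d) = phi₀ e^(−βd) ⇒ phi₁/phi₂ = e^{β(d₂−d₁)} ⇒ β = ln(phi₁/phi₂)/(d₂−d₁)
β = ln(0.209/0.088) / (5.6 − 2.4) = ln(2.375) / 3.2 = 0.8650 / 3.2 = 0.2703 km⁻¹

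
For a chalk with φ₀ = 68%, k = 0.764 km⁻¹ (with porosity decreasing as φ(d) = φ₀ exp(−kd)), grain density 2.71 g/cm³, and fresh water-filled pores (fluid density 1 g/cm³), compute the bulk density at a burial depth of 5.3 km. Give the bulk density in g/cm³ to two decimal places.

2.69 g/cm³

Porosity at depth: φ = 0.68·exp(−0.764×5.3) = 0.68×0.0174 = 0.0119
Bulk density: ρ_b = (1−φ)ρ_g + φ·ρ_f = 0.9881×2.71 + 0.0119×1
       = 2.678 + 0.012 = 2.690 g/cm³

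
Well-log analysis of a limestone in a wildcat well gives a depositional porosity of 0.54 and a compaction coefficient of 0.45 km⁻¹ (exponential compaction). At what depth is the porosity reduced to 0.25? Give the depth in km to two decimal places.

Invert Athy's law: z = ln(n₀/n) / β
z = ln(0.54/0.25) / 0.45 = ln(2.16) / 0.45 = 0.7701 / 0.45 = 1.711 km

1.71 km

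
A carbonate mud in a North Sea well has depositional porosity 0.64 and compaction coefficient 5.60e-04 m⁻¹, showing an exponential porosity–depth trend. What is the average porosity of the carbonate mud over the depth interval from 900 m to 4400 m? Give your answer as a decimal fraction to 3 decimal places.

Working in km (1 km = 1000 m; k in km⁻¹ = k in m⁻¹ × 1000):
⟨phi⟩ = (1/(Z₂−Z₁)) ∫ phi₀ e^(−kZ) dZ = phi₀·(e^(−k·Z₁) − e^(−k·Z₂)) / (k·(Z₂−Z₁))
e^(−0.56×0.9) = 0.6041; e^(−0.56×4.4) = 0.0851
⟨phi⟩ = 0.64 × (0.6041 − 0.0851) / (0.56 × 3.5) = 0.64 × 0.2648 = 0.1695

0.169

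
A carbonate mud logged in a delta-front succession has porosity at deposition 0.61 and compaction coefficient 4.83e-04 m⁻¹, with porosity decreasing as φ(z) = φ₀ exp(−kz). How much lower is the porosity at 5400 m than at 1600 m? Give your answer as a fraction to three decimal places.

0.237

Working in km (1 km = 1000 m; k in km⁻¹ = k in m⁻¹ × 1000):
φ(1.6) = 0.61·e^(−0.483×1.6) = 0.2816
φ(5.4) = 0.61·e^(−0.483×5.4) = 0.0449
Δφ = 0.2816 − 0.0449 = 0.2367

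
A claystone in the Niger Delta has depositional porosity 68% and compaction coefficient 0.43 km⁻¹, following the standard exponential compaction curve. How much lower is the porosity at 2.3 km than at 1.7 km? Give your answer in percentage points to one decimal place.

φ(1.7) = 0.68·e^(−0.43×1.7) = 0.3274
φ(2.3) = 0.68·e^(−0.43×2.3) = 0.2529
Δφ = 0.3274 − 0.2529 = 0.0744

7.4 percentage points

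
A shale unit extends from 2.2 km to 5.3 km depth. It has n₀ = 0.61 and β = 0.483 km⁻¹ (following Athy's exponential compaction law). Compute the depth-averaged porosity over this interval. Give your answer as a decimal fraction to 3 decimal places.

0.109

⟨n⟩ = (1/(z₂−z₁)) ∫ n₀ e^(−βz) dz = n₀·(e^(−β·z₁) − e^(−β·z₂)) / (β·(z₂−z₁))
e^(−0.483×2.2) = 0.3456; e^(−0.483×5.3) = 0.0773
⟨n⟩ = 0.61 × (0.3456 − 0.0773) / (0.483 × 3.1) = 0.61 × 0.1792 = 0.1093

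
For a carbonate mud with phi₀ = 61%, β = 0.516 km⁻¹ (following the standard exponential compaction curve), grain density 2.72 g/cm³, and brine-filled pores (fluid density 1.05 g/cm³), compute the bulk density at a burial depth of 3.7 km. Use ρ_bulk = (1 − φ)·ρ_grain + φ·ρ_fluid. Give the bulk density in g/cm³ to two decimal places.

2.57 g/cm³

Porosity at depth: phi = 0.61·exp(−0.516×3.7) = 0.61×0.1482 = 0.0904
Bulk density: ρ_b = (1−phi)ρ_g + phi·ρ_f = 0.9096×2.72 + 0.0904×1.05
       = 2.474 + 0.095 = 2.569 g/cm³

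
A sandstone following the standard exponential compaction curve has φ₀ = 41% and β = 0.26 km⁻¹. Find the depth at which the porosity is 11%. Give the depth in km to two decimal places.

Invert Athy's law: d = ln(φ₀/φ) / β
d = ln(0.41/0.11) / 0.26 = ln(3.727) / 0.26 = 1.3157 / 0.26 = 5.060 km

5.06 km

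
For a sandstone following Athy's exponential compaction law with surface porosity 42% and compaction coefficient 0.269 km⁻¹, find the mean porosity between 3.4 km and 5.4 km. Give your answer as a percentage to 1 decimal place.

13.0%

⟨phi⟩ = (1/(d₂−d₁)) ∫ phi₀ e^(−βd) dd = phi₀·(e^(−β·d₁) − e^(−β·d₂)) / (β·(d₂−d₁))
e^(−0.269×3.4) = 0.4007; e^(−0.269×5.4) = 0.2340
⟨phi⟩ = 0.42 × (0.4007 − 0.2340) / (0.269 × 2) = 0.42 × 0.3099 = 0.1301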